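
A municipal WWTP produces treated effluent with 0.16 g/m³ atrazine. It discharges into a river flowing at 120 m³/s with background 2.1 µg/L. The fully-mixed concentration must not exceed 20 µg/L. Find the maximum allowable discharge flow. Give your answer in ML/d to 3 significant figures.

1330 ML/d

2.1 µg/L = 0.0021 mg/L.
20 µg/L = 0.02 mg/L.
Mass balance at complete mixing: C_std·(Q_w + Q_r) = Q_w·C_e + Q_r·C_b.
Rearranging, Q_w = Q_r·(C_std − C_b)/(C_e − C_std) = 120·(0.02 − 0.0021) / (0.16 − 0.02) = 15.34 m³/s.
= 1326 ML/d.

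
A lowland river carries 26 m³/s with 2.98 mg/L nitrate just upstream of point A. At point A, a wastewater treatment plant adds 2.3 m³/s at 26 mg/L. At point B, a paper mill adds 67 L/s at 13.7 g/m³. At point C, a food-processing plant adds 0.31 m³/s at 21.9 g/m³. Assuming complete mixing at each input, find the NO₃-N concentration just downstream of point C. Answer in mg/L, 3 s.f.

5.06 mg/L

After input A: C = (26·2.98 + 2.3·26) / 28.3 = 4.851 mg/L.
67 L/s = 0.067 m³/s.
After input B: C = (28.3·4.851 + 0.067·13.7) / 28.37 = 4.872 mg/L.
After input C: C = (28.37·4.872 + 0.31·21.9) / 28.68 = 5.056 mg/L.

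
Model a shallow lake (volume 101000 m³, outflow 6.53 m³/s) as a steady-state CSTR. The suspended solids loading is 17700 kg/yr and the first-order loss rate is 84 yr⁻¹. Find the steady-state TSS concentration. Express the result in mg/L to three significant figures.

0.0825 mg/L

Outflow Q = 6.53 m³/s × 3.156e+07 s/yr = 2.061e+08 m³/yr.
Steady-state CSTR mass balance: W = Q·C + k·V·C, so C = W/(Q + kV).
Q + kV = 2.061e+08 + 84·101000 = 2.146e+08 m³/yr.
C = 17700/2.146e+08 = 8.25e-05 kg/m³ = 0.0825 mg/L.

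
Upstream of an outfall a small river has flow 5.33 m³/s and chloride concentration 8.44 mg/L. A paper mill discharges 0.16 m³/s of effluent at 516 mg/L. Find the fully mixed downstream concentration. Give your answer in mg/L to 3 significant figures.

Conservation of mass across the mixing zone: C = (0.16·516 + 5.33·8.44) / (0.16 + 5.33) = 127.5/5.49 = 23.23 mg/L.

23.2 mg/L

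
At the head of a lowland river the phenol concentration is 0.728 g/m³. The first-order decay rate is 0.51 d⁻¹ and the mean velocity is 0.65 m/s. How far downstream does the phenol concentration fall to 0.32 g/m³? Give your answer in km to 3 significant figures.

From C = C₀·e^(−kt), t = ln(C₀/C)/k = ln(0.728/0.32)/0.51 = 0.822/0.51 = 1.612 d.
Distance = v·t = 0.65 m/s × 1.393e+05 s = 9.051e+04 m = 90.51 km.

90.5 km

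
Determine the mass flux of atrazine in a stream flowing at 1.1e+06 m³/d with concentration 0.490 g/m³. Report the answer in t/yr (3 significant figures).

1.1e+06 m³/d = 12.73 m³/s.
Mass flux = Q·C = 12.73 m³/s × 0.49 g/m³ = 6.238 g/s.
= 6.238 g/s × 31.56 = 196.9 t/yr.

197 t/yr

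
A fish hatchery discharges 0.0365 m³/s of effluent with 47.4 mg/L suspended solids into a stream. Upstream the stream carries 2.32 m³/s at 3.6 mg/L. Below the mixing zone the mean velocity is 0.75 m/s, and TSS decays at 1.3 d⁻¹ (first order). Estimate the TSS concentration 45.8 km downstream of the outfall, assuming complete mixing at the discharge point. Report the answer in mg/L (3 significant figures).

1.71 mg/L

After complete mixing, C₀ = (0.0365·47.4 + 2.32·3.6) / 2.357 = 4.278 mg/L.
Travel time t = 4.58e+04 m / 0.75 m/s = 6.107e+04 s = 0.7068 d.
C = 4.278·exp(−1.3·0.7068) = 4.278·0.399 = 1.707 mg/L.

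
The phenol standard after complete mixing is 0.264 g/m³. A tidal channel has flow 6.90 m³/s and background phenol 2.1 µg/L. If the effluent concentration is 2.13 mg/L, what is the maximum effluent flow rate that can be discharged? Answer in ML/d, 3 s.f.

2.1 µg/L = 0.0021 mg/L.
Mass balance at complete mixing: C_std·(Q_w + Q_r) = Q_w·C_e + Q_r·C_b.
Rearranging, Q_w = Q_r·(C_std − C_b)/(C_e − C_std) = 6.90·(0.264 − 0.0021) / (2.13 − 0.264) = 0.9684 m³/s.
= 83.67 ML/d.

83.7 ML/d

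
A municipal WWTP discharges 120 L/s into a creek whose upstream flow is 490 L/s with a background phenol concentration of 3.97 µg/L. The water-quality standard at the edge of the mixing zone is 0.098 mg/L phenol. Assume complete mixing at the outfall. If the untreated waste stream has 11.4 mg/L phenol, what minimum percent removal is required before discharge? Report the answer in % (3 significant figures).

95.8 %

120 L/s = 0.12 m³/s.
490 L/s = 0.49 m³/s.
3.97 µg/L = 0.00397 mg/L.
Mass balance: 0.098·0.61 = 0.12·Cₑ + 0.49·0.00397.
Cₑ = (0.05978 − 0.001945) / 0.12 = 0.482 mg/L.
Required removal = 1 − 0.482/11.4 = 95.77 %.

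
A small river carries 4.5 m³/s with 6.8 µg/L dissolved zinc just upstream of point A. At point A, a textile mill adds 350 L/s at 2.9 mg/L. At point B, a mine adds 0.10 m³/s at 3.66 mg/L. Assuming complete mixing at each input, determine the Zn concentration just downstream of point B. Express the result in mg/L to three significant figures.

0.285 mg/L

6.8 µg/L = 0.0068 mg/L.
350 L/s = 0.35 m³/s.
After input A: C = (4.5·0.0068 + 0.35·2.9) / 4.85 = 0.2156 mg/L.
After input B: C = (4.85·0.2156 + 0.1·3.66) / 4.95 = 0.2852 mg/L.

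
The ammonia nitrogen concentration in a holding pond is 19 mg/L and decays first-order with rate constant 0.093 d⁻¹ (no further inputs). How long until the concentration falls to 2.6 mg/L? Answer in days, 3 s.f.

t = ln(C₀/C)/k = ln(19/2.6)/0.093 = 1.989/0.093 = 21.39 d.

21.4 d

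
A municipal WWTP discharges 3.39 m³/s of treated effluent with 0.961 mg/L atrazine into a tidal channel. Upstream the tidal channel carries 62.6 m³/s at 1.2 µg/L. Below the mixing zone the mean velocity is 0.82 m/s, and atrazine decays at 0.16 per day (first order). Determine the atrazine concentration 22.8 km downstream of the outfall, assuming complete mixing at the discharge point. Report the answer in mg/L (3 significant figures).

0.0480 mg/L

1.2 µg/L = 0.0012 mg/L.
After complete mixing, C₀ = (3.39·0.961 + 62.6·0.0012) / 65.99 = 0.05051 mg/L.
Travel time t = 2.28e+04 m / 0.82 m/s = 2.78e+04 s = 0.3218 d.
C = 0.05051·exp(−0.16·0.3218) = 0.05051·0.9498 = 0.04797 mg/L.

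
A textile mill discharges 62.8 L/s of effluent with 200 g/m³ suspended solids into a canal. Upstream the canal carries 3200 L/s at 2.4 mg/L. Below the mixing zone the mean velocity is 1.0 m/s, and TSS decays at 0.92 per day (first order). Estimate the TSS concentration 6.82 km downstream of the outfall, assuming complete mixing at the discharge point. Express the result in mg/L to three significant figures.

5.77 mg/L

62.8 L/s = 0.0628 m³/s.
3200 L/s = 3.2 m³/s.
After complete mixing, C₀ = (0.0628·200 + 3.2·2.4) / 3.263 = 6.203 mg/L.
Travel time t = 6820 m / 1.0 m/s = 6820 s = 0.07894 d.
C = 6.203·exp(−0.92·0.07894) = 6.203·0.93 = 5.769 mg/L.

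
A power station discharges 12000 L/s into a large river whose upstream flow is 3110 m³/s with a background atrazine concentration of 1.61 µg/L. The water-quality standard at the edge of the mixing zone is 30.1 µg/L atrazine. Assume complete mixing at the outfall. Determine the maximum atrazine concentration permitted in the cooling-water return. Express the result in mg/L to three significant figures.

7.41 mg/L

12000 L/s = 12 m³/s.
1.61 µg/L = 0.00161 mg/L.
30.1 µg/L = 0.0301 mg/L.
Mass balance: 0.0301·3122 = 12·Cₑ + 3110·0.00161.
Cₑ = (93.97 − 5.007) / 12 = 7.414 mg/L.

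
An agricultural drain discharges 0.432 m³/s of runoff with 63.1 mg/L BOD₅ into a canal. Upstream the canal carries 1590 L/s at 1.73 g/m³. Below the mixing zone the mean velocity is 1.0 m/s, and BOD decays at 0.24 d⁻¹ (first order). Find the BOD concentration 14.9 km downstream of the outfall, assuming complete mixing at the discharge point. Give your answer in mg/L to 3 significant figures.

1590 L/s = 1.59 m³/s.
After complete mixing, C₀ = (0.432·63.1 + 1.59·1.73) / 2.022 = 14.84 mg/L.
Travel time t = 1.49e+04 m / 1.0 m/s = 1.49e+04 s = 0.1725 d.
C = 14.84·exp(−0.24·0.1725) = 14.84·0.9595 = 14.24 mg/L.

14.2 mg/L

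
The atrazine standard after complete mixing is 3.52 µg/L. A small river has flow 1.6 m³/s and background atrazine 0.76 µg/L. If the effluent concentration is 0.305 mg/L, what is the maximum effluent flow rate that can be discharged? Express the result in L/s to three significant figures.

0.76 µg/L = 0.00076 mg/L.
3.52 µg/L = 0.00352 mg/L.
Mass balance at complete mixing: C_std·(Q_w + Q_r) = Q_w·C_e + Q_r·C_b.
Rearranging, Q_w = Q_r·(C_std − C_b)/(C_e − C_std) = 1.6·(0.00352 − 0.00076) / (0.305 − 0.00352) = 0.01465 m³/s.
= 14.65 L/s.

14.6 L/s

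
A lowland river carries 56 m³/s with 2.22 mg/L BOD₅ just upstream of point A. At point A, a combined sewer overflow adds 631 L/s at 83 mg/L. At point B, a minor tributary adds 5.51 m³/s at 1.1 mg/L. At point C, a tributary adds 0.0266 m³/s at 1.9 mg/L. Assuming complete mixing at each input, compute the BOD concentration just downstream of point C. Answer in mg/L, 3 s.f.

631 L/s = 0.631 m³/s.
After input A: C = (56·2.22 + 0.631·83) / 56.63 = 3.12 mg/L.
After input B: C = (56.63·3.12 + 5.51·1.1) / 62.14 = 2.941 mg/L.
After input C: C = (62.14·2.941 + 0.0266·1.9) / 62.17 = 2.941 mg/L.

2.94 mg/L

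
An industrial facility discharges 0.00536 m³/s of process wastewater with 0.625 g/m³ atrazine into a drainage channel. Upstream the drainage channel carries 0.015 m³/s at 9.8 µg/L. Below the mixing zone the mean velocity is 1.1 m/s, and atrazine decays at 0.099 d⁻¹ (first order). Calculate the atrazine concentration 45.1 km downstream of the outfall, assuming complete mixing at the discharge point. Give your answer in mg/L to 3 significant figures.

0.164 mg/L

9.8 µg/L = 0.0098 mg/L.
After complete mixing, C₀ = (0.00536·0.625 + 0.015·0.0098) / 0.02036 = 0.1718 mg/L.
Travel time t = 4.51e+04 m / 1.1 m/s = 4.1e+04 s = 0.4745 d.
C = 0.1718·exp(−0.099·0.4745) = 0.1718·0.9541 = 0.1639 mg/L.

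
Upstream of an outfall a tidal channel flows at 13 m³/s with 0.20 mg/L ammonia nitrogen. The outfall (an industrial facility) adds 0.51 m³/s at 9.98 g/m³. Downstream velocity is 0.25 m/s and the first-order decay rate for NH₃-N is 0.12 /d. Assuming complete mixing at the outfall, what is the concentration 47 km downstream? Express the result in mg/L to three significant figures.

After complete mixing, C₀ = (0.51·9.98 + 13·0.2) / 13.51 = 0.5692 mg/L.
Travel time t = 4.7e+04 m / 0.25 m/s = 1.88e+05 s = 2.176 d.
C = 0.5692·exp(−0.12·2.176) = 0.5692·0.7702 = 0.4384 mg/L.

0.438 mg/L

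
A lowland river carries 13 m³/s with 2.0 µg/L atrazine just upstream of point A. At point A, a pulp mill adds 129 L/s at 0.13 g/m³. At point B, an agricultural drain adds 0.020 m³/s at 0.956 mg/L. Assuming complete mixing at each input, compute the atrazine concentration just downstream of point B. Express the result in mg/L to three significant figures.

0.00471 mg/L

2.0 µg/L = 0.002 mg/L.
129 L/s = 0.129 m³/s.
After input A: C = (13·0.002 + 0.129·0.13) / 13.13 = 0.003258 mg/L.
After input B: C = (13.13·0.003258 + 0.02·0.956) / 13.15 = 0.004707 mg/L.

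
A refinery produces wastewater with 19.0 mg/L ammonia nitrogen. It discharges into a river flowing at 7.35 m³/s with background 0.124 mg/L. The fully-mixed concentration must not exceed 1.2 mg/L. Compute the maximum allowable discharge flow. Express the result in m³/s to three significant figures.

0.444 m³/s

Mass balance at complete mixing: C_std·(Q_w + Q_r) = Q_w·C_e + Q_r·C_b.
Rearranging, Q_w = Q_r·(C_std − C_b)/(C_e − C_std) = 7.35·(1.2 − 0.124) / (19 − 1.2) = 0.4443 m³/s.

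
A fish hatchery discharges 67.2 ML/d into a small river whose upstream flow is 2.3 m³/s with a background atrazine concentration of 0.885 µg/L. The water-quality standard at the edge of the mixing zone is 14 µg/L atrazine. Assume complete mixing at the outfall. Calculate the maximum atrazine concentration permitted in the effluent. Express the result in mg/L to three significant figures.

0.0528 mg/L

67.2 ML/d = 0.7778 m³/s.
0.885 µg/L = 0.000885 mg/L.
14 µg/L = 0.014 mg/L.
Mass balance: 0.014·3.078 = 0.7778·Cₑ + 2.3·0.000885.
Cₑ = (0.04309 − 0.002035) / 0.7778 = 0.05278 mg/L.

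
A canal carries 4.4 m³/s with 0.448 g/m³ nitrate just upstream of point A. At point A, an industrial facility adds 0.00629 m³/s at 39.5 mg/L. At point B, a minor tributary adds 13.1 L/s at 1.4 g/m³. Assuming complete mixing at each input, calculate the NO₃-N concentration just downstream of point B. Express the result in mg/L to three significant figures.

After input A: C = (4.4·0.448 + 0.00629·39.5) / 4.406 = 0.5037 mg/L.
13.1 L/s = 0.0131 m³/s.
After input B: C = (4.406·0.5037 + 0.0131·1.4) / 4.419 = 0.5064 mg/L.

0.506 mg/L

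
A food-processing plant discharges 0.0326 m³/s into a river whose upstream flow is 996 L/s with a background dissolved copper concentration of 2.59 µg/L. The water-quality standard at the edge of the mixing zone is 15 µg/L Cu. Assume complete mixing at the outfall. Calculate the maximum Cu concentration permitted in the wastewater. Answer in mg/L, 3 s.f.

996 L/s = 0.996 m³/s.
2.59 µg/L = 0.00259 mg/L.
15 µg/L = 0.015 mg/L.
Mass balance: 0.015·1.029 = 0.0326·Cₑ + 0.996·0.00259.
Cₑ = (0.01543 − 0.00258) / 0.0326 = 0.3942 mg/L.

0.394 mg/L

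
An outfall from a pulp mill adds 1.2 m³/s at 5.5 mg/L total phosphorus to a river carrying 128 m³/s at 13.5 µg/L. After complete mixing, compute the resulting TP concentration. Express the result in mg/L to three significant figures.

13.5 µg/L = 0.0135 mg/L.
Flow-weighted mixing gives C = (1.2·5.5 + 128·0.0135) / (1.2 + 128) = 8.328/129.2 = 0.06446 mg/L.

0.0645 mg/L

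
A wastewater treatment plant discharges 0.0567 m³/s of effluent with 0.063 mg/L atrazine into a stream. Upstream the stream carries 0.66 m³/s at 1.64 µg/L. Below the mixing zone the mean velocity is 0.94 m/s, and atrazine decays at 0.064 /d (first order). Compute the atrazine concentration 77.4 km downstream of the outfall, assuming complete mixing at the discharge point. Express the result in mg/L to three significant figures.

0.00611 mg/L

1.64 µg/L = 0.00164 mg/L.
After complete mixing, C₀ = (0.0567·0.063 + 0.66·0.00164) / 0.7167 = 0.006494 mg/L.
Travel time t = 7.74e+04 m / 0.94 m/s = 8.234e+04 s = 0.953 d.
C = 0.006494·exp(−0.064·0.953) = 0.006494·0.9408 = 0.00611 mg/L.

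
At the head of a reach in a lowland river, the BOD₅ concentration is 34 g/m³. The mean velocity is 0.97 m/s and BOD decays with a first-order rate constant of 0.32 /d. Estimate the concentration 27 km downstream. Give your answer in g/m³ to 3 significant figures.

Travel time t = 27 km / 0.97 m/s = 2.7e+04/0.97 = 2.784e+04 s = 0.3222 d.
First-order decay: C = 34·exp(−0.32·0.3222) = 34·0.902 = 30.67 g/m³.

30.7 g/m³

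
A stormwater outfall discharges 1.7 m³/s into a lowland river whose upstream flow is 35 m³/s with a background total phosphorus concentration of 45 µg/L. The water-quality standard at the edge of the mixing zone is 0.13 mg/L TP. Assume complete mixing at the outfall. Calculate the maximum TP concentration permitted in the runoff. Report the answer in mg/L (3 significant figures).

45 µg/L = 0.045 mg/L.
Mass balance: 0.13·36.7 = 1.7·Cₑ + 35·0.045.
Cₑ = (4.771 − 1.575) / 1.7 = 1.88 mg/L.

1.88 mg/L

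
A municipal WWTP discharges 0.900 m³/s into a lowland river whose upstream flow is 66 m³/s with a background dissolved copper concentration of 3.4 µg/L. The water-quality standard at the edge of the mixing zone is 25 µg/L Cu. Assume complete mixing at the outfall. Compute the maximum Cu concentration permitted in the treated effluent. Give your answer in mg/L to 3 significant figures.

3.4 µg/L = 0.0034 mg/L.
25 µg/L = 0.025 mg/L.
Mass balance: 0.025·66.9 = 0.9·Cₑ + 66·0.0034.
Cₑ = (1.673 − 0.2244) / 0.9 = 1.609 mg/L.

1.61 mg/L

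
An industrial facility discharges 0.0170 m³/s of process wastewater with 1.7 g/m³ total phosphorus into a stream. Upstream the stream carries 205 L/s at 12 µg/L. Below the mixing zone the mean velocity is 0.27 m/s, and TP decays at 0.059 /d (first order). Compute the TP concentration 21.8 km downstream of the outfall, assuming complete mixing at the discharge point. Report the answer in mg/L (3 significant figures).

0.134 mg/L

205 L/s = 0.205 m³/s.
12 µg/L = 0.012 mg/L.
After complete mixing, C₀ = (0.017·1.7 + 0.205·0.012) / 0.222 = 0.1413 mg/L.
Travel time t = 2.18e+04 m / 0.27 m/s = 8.074e+04 s = 0.9345 d.
C = 0.1413·exp(−0.059·0.9345) = 0.1413·0.9464 = 0.1337 mg/L.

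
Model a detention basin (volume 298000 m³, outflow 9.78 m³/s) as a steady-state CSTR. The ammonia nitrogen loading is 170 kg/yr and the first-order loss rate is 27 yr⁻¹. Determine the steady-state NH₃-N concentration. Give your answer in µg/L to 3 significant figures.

0.537 µg/L

Outflow Q = 9.78 m³/s × 3.156e+07 s/yr = 3.086e+08 m³/yr.
Steady-state CSTR mass balance: W = Q·C + k·V·C, so C = W/(Q + kV).
Q + kV = 3.086e+08 + 27·298000 = 3.167e+08 m³/yr.
C = 170/3.167e+08 = 5.368e-07 kg/m³ = 0.0005368 mg/L = 0.5368 µg/L.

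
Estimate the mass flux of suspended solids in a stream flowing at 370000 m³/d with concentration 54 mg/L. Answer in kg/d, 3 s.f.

370000 m³/d = 4.282 m³/s.
Mass flux = Q·C = 4.282 m³/s × 54 g/m³ = 231.2 g/s.
= 231.2 g/s × 86.4 = 1.998e+04 kg/d.

20000 kg/d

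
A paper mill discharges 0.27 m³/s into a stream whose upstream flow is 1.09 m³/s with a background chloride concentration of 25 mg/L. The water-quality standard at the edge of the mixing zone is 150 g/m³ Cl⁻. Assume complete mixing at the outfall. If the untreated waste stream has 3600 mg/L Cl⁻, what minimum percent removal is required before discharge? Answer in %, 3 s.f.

Mass balance: 150·1.36 = 0.27·Cₑ + 1.09·25.
Cₑ = (204 − 27.25) / 0.27 = 654.6 mg/L.
Required removal = 1 − 654.6/3600 = 81.82 %.

81.8 %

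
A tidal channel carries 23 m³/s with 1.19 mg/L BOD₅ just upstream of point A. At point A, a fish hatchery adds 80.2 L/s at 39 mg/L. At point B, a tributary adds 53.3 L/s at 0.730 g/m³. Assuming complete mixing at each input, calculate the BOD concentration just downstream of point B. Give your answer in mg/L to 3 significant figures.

1.32 mg/L

80.2 L/s = 0.0802 m³/s.
After input A: C = (23·1.19 + 0.0802·39) / 23.08 = 1.321 mg/L.
53.3 L/s = 0.0533 m³/s.
After input B: C = (23.08·1.321 + 0.0533·0.73) / 23.13 = 1.32 mg/L.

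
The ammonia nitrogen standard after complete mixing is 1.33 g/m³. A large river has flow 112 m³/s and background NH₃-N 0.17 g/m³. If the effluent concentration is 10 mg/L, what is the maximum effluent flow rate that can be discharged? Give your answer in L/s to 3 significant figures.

15000 L/s

Mass balance at complete mixing: C_std·(Q_w + Q_r) = Q_w·C_e + Q_r·C_b.
Rearranging, Q_w = Q_r·(C_std − C_b)/(C_e − C_std) = 112·(1.33 − 0.17) / (10 − 1.33) = 14.99 m³/s.
= 1.499e+04 L/s.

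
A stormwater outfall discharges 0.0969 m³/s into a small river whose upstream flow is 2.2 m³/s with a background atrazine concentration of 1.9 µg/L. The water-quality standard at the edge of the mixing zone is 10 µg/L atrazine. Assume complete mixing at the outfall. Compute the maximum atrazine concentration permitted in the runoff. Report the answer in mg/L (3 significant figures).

0.194 mg/L

1.9 µg/L = 0.0019 mg/L.
10 µg/L = 0.01 mg/L.
Mass balance: 0.01·2.297 = 0.0969·Cₑ + 2.2·0.0019.
Cₑ = (0.02297 − 0.00418) / 0.0969 = 0.1939 mg/L.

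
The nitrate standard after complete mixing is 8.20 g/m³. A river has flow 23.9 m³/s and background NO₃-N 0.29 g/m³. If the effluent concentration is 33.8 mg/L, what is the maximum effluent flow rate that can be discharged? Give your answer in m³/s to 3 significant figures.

Mass balance at complete mixing: C_std·(Q_w + Q_r) = Q_w·C_e + Q_r·C_b.
Rearranging, Q_w = Q_r·(C_std − C_b)/(C_e − C_std) = 23.9·(8.2 − 0.29) / (33.8 − 8.2) = 7.385 m³/s.

7.38 m³/s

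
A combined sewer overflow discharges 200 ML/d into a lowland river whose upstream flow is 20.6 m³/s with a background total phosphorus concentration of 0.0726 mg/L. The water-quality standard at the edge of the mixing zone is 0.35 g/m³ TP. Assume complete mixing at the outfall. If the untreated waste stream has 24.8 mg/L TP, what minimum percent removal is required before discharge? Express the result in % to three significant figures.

88.6 %

200 ML/d = 2.315 m³/s.
Mass balance: 0.35·22.91 = 2.315·Cₑ + 20.6·0.0726.
Cₑ = (8.02 − 1.496) / 2.315 = 2.819 mg/L.
Required removal = 1 − 2.819/24.8 = 88.63 %.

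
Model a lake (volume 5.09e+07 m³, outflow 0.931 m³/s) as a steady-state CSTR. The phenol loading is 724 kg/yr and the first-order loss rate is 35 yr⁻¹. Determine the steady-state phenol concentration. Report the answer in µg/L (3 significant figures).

0.400 µg/L

Outflow Q = 0.931 m³/s × 3.156e+07 s/yr = 2.938e+07 m³/yr.
Steady-state CSTR mass balance: W = Q·C + k·V·C, so C = W/(Q + kV).
Q + kV = 2.938e+07 + 35·5.09e+07 = 1.811e+09 m³/yr.
C = 724/1.811e+09 = 3.998e-07 kg/m³ = 0.0003998 mg/L = 0.3998 µg/L.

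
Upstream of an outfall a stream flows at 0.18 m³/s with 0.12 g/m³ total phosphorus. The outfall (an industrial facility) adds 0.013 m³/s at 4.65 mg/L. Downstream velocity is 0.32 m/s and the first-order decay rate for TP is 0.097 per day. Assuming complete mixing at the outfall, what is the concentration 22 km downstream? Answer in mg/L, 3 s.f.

0.394 mg/L

After complete mixing, C₀ = (0.013·4.65 + 0.18·0.12) / 0.193 = 0.4251 mg/L.
Travel time t = 2.2e+04 m / 0.32 m/s = 6.875e+04 s = 0.7957 d.
C = 0.4251·exp(−0.097·0.7957) = 0.4251·0.9257 = 0.3936 mg/L.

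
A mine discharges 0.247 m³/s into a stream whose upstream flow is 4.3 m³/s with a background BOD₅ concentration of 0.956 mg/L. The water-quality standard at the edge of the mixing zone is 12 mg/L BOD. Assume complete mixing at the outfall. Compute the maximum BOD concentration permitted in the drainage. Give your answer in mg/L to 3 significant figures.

Mass balance: 12·4.547 = 0.247·Cₑ + 4.3·0.956.
Cₑ = (54.56 − 4.111) / 0.247 = 204.3 mg/L.

204 mg/L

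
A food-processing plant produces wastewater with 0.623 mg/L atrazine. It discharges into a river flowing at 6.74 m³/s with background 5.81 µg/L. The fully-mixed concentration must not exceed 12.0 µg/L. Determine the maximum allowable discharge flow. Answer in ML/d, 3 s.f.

5.81 µg/L = 0.00581 mg/L.
12.0 µg/L = 0.012 mg/L.
Mass balance at complete mixing: C_std·(Q_w + Q_r) = Q_w·C_e + Q_r·C_b.
Rearranging, Q_w = Q_r·(C_std − C_b)/(C_e − C_std) = 6.74·(0.012 − 0.00581) / (0.623 − 0.012) = 0.06828 m³/s.
= 5.9 ML/d.

5.90 ML/d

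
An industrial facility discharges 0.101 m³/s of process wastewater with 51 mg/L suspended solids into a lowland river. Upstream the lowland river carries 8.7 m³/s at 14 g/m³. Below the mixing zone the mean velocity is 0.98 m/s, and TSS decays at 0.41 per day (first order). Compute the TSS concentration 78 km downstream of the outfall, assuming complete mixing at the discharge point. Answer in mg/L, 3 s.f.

9.89 mg/L

After complete mixing, C₀ = (0.101·51 + 8.7·14) / 8.801 = 14.42 mg/L.
Travel time t = 7.8e+04 m / 0.98 m/s = 7.959e+04 s = 0.9212 d.
C = 14.42·exp(−0.41·0.9212) = 14.42·0.6854 = 9.887 mg/L.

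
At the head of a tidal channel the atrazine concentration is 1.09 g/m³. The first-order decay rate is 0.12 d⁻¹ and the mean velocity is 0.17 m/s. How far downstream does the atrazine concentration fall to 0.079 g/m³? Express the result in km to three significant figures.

321 km

From C = C₀·e^(−kt), t = ln(C₀/C)/k = ln(1.09/0.079)/0.12 = 2.624/0.12 = 21.87 d.
Distance = v·t = 0.17 m/s × 1.89e+06 s = 3.212e+05 m = 321.2 km.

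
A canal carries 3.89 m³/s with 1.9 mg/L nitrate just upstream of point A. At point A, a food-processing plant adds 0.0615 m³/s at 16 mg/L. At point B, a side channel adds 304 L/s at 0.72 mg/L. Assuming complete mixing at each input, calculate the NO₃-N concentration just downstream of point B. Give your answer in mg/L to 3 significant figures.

After input A: C = (3.89·1.9 + 0.0615·16) / 3.952 = 2.119 mg/L.
304 L/s = 0.304 m³/s.
After input B: C = (3.952·2.119 + 0.304·0.72) / 4.256 = 2.019 mg/L.

2.02 mg/L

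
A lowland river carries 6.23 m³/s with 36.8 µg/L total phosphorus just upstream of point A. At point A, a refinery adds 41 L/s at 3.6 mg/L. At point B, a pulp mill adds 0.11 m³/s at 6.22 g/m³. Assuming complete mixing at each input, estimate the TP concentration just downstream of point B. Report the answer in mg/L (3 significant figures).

0.166 mg/L

36.8 µg/L = 0.0368 mg/L.
41 L/s = 0.041 m³/s.
After input A: C = (6.23·0.0368 + 0.041·3.6) / 6.271 = 0.0601 mg/L.
After input B: C = (6.271·0.0601 + 0.11·6.22) / 6.381 = 0.1663 mg/L.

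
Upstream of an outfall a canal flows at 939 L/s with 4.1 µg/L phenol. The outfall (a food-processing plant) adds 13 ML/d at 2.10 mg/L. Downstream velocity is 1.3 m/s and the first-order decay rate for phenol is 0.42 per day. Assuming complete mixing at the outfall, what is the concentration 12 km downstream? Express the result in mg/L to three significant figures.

13 ML/d = 0.1505 m³/s.
939 L/s = 0.939 m³/s.
4.1 µg/L = 0.0041 mg/L.
After complete mixing, C₀ = (0.1505·2.1 + 0.939·0.0041) / 1.089 = 0.2936 mg/L.
Travel time t = 1.2e+04 m / 1.3 m/s = 9231 s = 0.1068 d.
C = 0.2936·exp(−0.42·0.1068) = 0.2936·0.9561 = 0.2807 mg/L.

0.281 mg/L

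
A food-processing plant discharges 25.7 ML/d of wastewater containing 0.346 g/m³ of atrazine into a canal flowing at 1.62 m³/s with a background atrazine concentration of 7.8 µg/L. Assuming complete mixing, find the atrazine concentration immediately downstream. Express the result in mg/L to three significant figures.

25.7 ML/d = 0.2975 m³/s.
7.8 µg/L = 0.0078 mg/L.
Flow-weighted mixing gives C = (0.2975·0.346 + 1.62·0.0078) / (0.2975 + 1.62) = 0.1156/1.917 = 0.06026 mg/L.

0.0603 mg/L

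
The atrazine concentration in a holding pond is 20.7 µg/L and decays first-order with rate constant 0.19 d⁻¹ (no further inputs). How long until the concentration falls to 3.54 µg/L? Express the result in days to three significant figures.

9.29 d

t = ln(C₀/C)/k = ln(20.7/3.54)/0.19 = 1.766/0.19 = 9.295 d.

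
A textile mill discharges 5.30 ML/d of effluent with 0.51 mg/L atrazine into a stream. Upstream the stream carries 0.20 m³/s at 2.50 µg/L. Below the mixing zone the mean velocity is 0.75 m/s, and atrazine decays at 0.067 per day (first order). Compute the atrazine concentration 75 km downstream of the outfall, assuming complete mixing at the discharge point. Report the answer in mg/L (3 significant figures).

5.30 ML/d = 0.06134 m³/s.
2.50 µg/L = 0.0025 mg/L.
After complete mixing, C₀ = (0.06134·0.51 + 0.2·0.0025) / 0.2613 = 0.1216 mg/L.
Travel time t = 7.5e+04 m / 0.75 m/s = 1e+05 s = 1.157 d.
C = 0.1216·exp(−0.067·1.157) = 0.1216·0.9254 = 0.1125 mg/L.

0.113 mg/L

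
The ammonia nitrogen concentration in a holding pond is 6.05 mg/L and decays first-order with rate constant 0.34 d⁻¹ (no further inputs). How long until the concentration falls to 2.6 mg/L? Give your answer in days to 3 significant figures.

2.48 d

t = ln(C₀/C)/k = ln(6.05/2.6)/0.34 = 0.8445/0.34 = 2.484 d.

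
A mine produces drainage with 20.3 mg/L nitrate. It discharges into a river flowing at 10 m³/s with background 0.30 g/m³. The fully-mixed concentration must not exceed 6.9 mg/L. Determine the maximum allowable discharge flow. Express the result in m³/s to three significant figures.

Mass balance at complete mixing: C_std·(Q_w + Q_r) = Q_w·C_e + Q_r·C_b.
Rearranging, Q_w = Q_r·(C_std − C_b)/(C_e − C_std) = 10·(6.9 − 0.3) / (20.3 − 6.9) = 4.925 m³/s.

4.93 m³/s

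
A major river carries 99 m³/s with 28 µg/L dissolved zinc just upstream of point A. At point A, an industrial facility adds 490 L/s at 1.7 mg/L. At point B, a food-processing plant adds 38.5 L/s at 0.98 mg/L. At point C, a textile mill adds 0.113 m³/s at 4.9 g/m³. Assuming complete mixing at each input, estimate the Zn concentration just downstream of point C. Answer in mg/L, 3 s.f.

0.0421 mg/L

28 µg/L = 0.028 mg/L.
490 L/s = 0.49 m³/s.
After input A: C = (99·0.028 + 0.49·1.7) / 99.49 = 0.03623 mg/L.
38.5 L/s = 0.0385 m³/s.
After input B: C = (99.49·0.03623 + 0.0385·0.98) / 99.53 = 0.0366 mg/L.
After input C: C = (99.53·0.0366 + 0.113·4.9) / 99.64 = 0.04212 mg/L.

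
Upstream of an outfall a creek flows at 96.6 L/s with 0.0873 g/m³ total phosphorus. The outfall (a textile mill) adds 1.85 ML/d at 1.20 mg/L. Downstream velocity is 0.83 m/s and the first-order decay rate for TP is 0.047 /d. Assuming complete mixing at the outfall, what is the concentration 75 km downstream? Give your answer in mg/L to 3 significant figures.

0.275 mg/L

1.85 ML/d = 0.02141 m³/s.
96.6 L/s = 0.0966 m³/s.
After complete mixing, C₀ = (0.02141·1.2 + 0.0966·0.0873) / 0.118 = 0.2892 mg/L.
Travel time t = 7.5e+04 m / 0.83 m/s = 9.036e+04 s = 1.046 d.
C = 0.2892·exp(−0.047·1.046) = 0.2892·0.952 = 0.2753 mg/L.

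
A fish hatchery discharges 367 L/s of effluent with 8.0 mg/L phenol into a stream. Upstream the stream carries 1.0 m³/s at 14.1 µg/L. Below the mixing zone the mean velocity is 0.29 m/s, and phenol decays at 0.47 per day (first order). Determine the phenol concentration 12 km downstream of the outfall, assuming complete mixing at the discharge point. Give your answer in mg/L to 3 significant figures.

367 L/s = 0.367 m³/s.
14.1 µg/L = 0.0141 mg/L.
After complete mixing, C₀ = (0.367·8 + 1·0.0141) / 1.367 = 2.158 mg/L.
Travel time t = 1.2e+04 m / 0.29 m/s = 4.138e+04 s = 0.4789 d.
C = 2.158·exp(−0.47·0.4789) = 2.158·0.7984 = 1.723 mg/L.

1.72 mg/L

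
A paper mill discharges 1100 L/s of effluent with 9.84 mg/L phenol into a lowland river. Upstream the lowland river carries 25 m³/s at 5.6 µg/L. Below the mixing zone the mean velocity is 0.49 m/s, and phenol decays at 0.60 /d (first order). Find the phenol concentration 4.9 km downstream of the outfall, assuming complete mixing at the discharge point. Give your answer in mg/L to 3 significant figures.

1100 L/s = 1.1 m³/s.
5.6 µg/L = 0.0056 mg/L.
After complete mixing, C₀ = (1.1·9.84 + 25·0.0056) / 26.1 = 0.4201 mg/L.
Travel time t = 4900 m / 0.49 m/s = 1e+04 s = 0.1157 d.
C = 0.4201·exp(−0.60·0.1157) = 0.4201·0.9329 = 0.3919 mg/L.

0.392 mg/L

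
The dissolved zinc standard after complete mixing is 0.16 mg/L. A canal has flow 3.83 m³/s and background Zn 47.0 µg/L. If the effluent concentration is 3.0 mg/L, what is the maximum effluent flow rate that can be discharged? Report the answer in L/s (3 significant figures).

152 L/s

47.0 µg/L = 0.047 mg/L.
Mass balance at complete mixing: C_std·(Q_w + Q_r) = Q_w·C_e + Q_r·C_b.
Rearranging, Q_w = Q_r·(C_std − C_b)/(C_e − C_std) = 3.83·(0.16 − 0.047) / (3 − 0.16) = 0.1524 m³/s.
= 152.4 L/s.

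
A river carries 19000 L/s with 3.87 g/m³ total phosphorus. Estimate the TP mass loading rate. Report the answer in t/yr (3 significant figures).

2320 t/yr

19000 L/s = 19 m³/s.
Mass flux = Q·C = 19 m³/s × 3.87 g/m³ = 73.53 g/s.
= 73.53 g/s × 31.56 = 2320 t/yr.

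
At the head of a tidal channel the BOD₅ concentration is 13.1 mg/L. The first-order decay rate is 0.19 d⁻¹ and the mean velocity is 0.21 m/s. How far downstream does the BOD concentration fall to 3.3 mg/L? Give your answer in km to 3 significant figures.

From C = C₀·e^(−kt), t = ln(C₀/C)/k = ln(13.1/3.3)/0.19 = 1.379/0.19 = 7.256 d.
Distance = v·t = 0.21 m/s × 6.269e+05 s = 1.317e+05 m = 131.7 km.

132 km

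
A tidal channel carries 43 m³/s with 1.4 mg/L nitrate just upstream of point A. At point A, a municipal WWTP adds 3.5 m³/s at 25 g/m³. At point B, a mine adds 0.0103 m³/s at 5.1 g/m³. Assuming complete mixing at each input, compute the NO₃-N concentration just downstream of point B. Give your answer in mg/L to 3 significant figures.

After input A: C = (43·1.4 + 3.5·25) / 46.5 = 3.176 mg/L.
After input B: C = (46.5·3.176 + 0.0103·5.1) / 46.51 = 3.177 mg/L.

3.18 mg/L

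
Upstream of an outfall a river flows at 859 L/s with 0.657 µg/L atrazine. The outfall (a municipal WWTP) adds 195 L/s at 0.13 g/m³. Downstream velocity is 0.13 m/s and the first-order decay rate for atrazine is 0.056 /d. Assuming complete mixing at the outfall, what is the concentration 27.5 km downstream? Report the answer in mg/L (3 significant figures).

0.0214 mg/L

195 L/s = 0.195 m³/s.
859 L/s = 0.859 m³/s.
0.657 µg/L = 0.000657 mg/L.
After complete mixing, C₀ = (0.195·0.13 + 0.859·0.000657) / 1.054 = 0.02459 mg/L.
Travel time t = 2.75e+04 m / 0.13 m/s = 2.115e+05 s = 2.448 d.
C = 0.02459·exp(−0.056·2.448) = 0.02459·0.8719 = 0.02144 mg/L.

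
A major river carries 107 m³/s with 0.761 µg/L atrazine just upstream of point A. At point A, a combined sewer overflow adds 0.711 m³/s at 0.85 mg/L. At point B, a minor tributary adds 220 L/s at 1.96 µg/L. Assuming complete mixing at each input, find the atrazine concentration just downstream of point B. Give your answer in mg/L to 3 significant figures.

0.761 µg/L = 0.000761 mg/L.
After input A: C = (107·0.000761 + 0.711·0.85) / 107.7 = 0.006367 mg/L.
220 L/s = 0.22 m³/s.
1.96 µg/L = 0.00196 mg/L.
After input B: C = (107.7·0.006367 + 0.22·0.00196) / 107.9 = 0.006358 mg/L.

0.00636 mg/L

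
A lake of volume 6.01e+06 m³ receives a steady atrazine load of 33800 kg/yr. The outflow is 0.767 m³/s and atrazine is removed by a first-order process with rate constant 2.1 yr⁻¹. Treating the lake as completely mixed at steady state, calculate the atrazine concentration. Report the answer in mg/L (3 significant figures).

Outflow Q = 0.767 m³/s × 3.156e+07 s/yr = 2.42e+07 m³/yr.
Steady-state CSTR mass balance: W = Q·C + k·V·C, so C = W/(Q + kV).
Q + kV = 2.42e+07 + 2.1·6.01e+06 = 3.683e+07 m³/yr.
C = 33800/3.683e+07 = 0.0009178 kg/m³ = 0.9178 mg/L.

0.918 mg/L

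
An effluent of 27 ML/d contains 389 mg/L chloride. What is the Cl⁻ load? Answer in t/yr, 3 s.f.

3840 t/yr

27 ML/d = 0.3125 m³/s.
Mass flux = Q·C = 0.3125 m³/s × 389 g/m³ = 121.6 g/s.
= 121.6 g/s × 31.56 = 3836 t/yr.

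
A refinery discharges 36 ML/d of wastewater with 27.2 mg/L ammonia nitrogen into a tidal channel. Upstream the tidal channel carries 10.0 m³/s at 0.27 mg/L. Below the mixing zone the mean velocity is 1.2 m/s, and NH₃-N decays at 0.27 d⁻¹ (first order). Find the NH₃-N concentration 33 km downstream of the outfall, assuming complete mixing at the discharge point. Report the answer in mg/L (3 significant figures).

36 ML/d = 0.4167 m³/s.
After complete mixing, C₀ = (0.4167·27.2 + 10·0.27) / 10.42 = 1.347 mg/L.
Travel time t = 3.3e+04 m / 1.2 m/s = 2.75e+04 s = 0.3183 d.
C = 1.347·exp(−0.27·0.3183) = 1.347·0.9177 = 1.236 mg/L.

1.24 mg/L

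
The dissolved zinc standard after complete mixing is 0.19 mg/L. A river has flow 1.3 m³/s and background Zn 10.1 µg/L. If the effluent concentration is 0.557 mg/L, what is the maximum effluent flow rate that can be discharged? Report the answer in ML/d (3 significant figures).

55.1 ML/d

10.1 µg/L = 0.0101 mg/L.
Mass balance at complete mixing: C_std·(Q_w + Q_r) = Q_w·C_e + Q_r·C_b.
Rearranging, Q_w = Q_r·(C_std − C_b)/(C_e − C_std) = 1.3·(0.19 − 0.0101) / (0.557 − 0.19) = 0.6372 m³/s.
= 55.06 ML/d.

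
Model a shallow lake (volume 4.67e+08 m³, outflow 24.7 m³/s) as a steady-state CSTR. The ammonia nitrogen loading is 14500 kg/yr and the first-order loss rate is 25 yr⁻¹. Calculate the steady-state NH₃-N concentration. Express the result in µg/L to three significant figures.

Outflow Q = 24.7 m³/s × 3.156e+07 s/yr = 7.795e+08 m³/yr.
Steady-state CSTR mass balance: W = Q·C + k·V·C, so C = W/(Q + kV).
Q + kV = 7.795e+08 + 25·4.67e+08 = 1.245e+10 m³/yr.
C = 14500/1.245e+10 = 1.164e-06 kg/m³ = 0.001164 mg/L = 1.164 µg/L.

1.16 µg/L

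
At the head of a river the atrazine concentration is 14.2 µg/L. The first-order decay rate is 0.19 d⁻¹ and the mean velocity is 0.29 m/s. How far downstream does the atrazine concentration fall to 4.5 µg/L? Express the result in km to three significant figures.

152 km

From C = C₀·e^(−kt), t = ln(C₀/C)/k = ln(14.2/4.5)/0.19 = 1.149/0.19 = 6.048 d.
Distance = v·t = 0.29 m/s × 5.226e+05 s = 1.515e+05 m = 151.5 km.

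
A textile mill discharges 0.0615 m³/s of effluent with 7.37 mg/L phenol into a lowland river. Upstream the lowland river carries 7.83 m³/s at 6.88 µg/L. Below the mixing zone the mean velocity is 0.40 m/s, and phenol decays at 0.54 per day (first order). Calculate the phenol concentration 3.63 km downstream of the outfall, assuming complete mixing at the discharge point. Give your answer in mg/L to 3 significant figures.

6.88 µg/L = 0.00688 mg/L.
After complete mixing, C₀ = (0.0615·7.37 + 7.83·0.00688) / 7.891 = 0.06426 mg/L.
Travel time t = 3630 m / 0.40 m/s = 9075 s = 0.105 d.
C = 0.06426·exp(−0.54·0.105) = 0.06426·0.9449 = 0.06072 mg/L.

0.0607 mg/L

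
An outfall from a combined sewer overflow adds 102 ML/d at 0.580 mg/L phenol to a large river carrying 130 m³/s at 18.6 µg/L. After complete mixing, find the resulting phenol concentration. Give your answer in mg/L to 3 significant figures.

102 ML/d = 1.181 m³/s.
18.6 µg/L = 0.0186 mg/L.
Flow-weighted mixing gives C = (1.181·0.58 + 130·0.0186) / (1.181 + 130) = 3.103/131.2 = 0.02365 mg/L.

0.0237 mg/L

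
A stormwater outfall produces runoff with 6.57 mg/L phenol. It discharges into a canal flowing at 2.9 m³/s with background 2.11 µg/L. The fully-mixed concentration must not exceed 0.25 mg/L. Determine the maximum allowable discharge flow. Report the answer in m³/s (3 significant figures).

2.11 µg/L = 0.00211 mg/L.
Mass balance at complete mixing: C_std·(Q_w + Q_r) = Q_w·C_e + Q_r·C_b.
Rearranging, Q_w = Q_r·(C_std − C_b)/(C_e − C_std) = 2.9·(0.25 − 0.00211) / (6.57 − 0.25) = 0.1137 m³/s.

0.114 m³/s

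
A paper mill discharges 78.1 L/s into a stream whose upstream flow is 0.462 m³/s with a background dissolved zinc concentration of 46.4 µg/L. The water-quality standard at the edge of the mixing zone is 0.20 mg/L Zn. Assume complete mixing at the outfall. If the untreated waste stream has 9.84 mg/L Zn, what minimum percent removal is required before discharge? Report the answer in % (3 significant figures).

78.1 L/s = 0.0781 m³/s.
46.4 µg/L = 0.0464 mg/L.
Mass balance: 0.2·0.5401 = 0.0781·Cₑ + 0.462·0.0464.
Cₑ = (0.108 − 0.02144) / 0.0781 = 1.109 mg/L.
Required removal = 1 − 1.109/9.84 = 88.73 %.

88.7 %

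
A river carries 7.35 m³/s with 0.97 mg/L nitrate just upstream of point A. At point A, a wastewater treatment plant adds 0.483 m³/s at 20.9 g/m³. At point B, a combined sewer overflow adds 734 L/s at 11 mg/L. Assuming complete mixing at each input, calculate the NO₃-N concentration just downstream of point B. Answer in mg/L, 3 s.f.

2.95 mg/L

After input A: C = (7.35·0.97 + 0.483·20.9) / 7.833 = 2.199 mg/L.
734 L/s = 0.734 m³/s.
After input B: C = (7.833·2.199 + 0.734·11) / 8.567 = 2.953 mg/L.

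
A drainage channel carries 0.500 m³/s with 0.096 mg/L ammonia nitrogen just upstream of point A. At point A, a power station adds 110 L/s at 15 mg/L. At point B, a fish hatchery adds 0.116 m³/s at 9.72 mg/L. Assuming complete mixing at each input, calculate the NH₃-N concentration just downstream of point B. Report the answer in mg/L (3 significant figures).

110 L/s = 0.11 m³/s.
After input A: C = (0.5·0.096 + 0.11·15) / 0.61 = 2.784 mg/L.
After input B: C = (0.61·2.784 + 0.116·9.72) / 0.726 = 3.892 mg/L.

3.89 mg/L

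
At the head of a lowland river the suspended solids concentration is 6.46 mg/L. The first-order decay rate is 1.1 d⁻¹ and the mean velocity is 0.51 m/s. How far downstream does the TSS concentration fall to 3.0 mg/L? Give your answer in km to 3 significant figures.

From C = C₀·e^(−kt), t = ln(C₀/C)/k = ln(6.46/3.0)/1.1 = 0.767/1.1 = 0.6973 d.
Distance = v·t = 0.51 m/s × 6.025e+04 s = 3.073e+04 m = 30.73 km.

30.7 km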